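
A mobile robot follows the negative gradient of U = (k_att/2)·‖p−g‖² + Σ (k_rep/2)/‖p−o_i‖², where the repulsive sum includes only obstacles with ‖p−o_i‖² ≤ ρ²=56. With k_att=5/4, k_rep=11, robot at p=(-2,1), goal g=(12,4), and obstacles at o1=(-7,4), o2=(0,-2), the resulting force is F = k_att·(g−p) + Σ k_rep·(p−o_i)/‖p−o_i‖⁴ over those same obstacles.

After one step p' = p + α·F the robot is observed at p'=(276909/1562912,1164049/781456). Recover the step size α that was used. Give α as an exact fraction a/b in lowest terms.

α = 1/8

F_att = 5/4·(g−p) = 5/4·(14,3) = (17.5000,3.7500)
o1: d²=34 ≤ ρ²=56; F_rep = 11·(5,-3)/34² = (0.0476,-0.0285)
o2: d²=13 ≤ ρ²=56; F_rep = 11·(-2,3)/13² = (-0.1302,0.1953)
F = F_att + ΣF_rep = (17.4174,3.9167)
Δp = p'−p = (2.1772,0.4896); α = Δx/Fx = (3402733/1562912) / (3402733/195364) = 1/8
check: Δy/Fy = (382593/781456) / (382593/97682) = 1/8 ✓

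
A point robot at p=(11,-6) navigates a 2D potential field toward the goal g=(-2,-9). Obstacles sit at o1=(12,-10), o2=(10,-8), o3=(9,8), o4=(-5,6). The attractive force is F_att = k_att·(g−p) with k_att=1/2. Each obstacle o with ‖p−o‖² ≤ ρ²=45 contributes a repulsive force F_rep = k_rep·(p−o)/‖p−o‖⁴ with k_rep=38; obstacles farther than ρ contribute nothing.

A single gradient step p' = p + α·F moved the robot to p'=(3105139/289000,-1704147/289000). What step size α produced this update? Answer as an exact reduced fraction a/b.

α = 1/20

F_att = 1/2·(g−p) = 1/2·(-13,-3) = (-6.5000,-1.5000)
o1: d²=17 ≤ ρ²=45; F_rep = 38·(-1,4)/17² = (-0.1315,0.5260)
o2: d²=5 ≤ ρ²=45; F_rep = 38·(1,2)/5² = (1.5200,3.0400)
o3: d²=200 > ρ²=45 → inactive
o4: d²=400 > ρ²=45 → inactive
F = F_att + ΣF_rep = (-5.1115,2.0660)
Δp = p'−p = (-0.2556,0.1033); α = Δx/Fx = (-73861/289000) / (-73861/14450) = 1/20
check: Δy/Fy = (29853/289000) / (29853/14450) = 1/20 ✓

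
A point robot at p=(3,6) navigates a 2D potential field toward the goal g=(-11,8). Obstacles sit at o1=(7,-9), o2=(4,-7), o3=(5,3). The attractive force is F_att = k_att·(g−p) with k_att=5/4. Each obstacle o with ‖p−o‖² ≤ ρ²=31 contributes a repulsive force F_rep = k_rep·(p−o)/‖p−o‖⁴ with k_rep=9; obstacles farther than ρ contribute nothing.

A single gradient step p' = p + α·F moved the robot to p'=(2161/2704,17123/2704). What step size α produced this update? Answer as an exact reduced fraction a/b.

α = 1/8

F_att = 5/4·(g−p) = 5/4·(-14,2) = (-17.5000,2.5000)
o1: d²=241 > ρ²=31 → inactive
o2: d²=170 > ρ²=31 → inactive
o3: d²=13 ≤ ρ²=31; F_rep = 9·(-2,3)/13² = (-0.1065,0.1598)
F = F_att + ΣF_rep = (-17.6065,2.6598)
Δp = p'−p = (-2.2008,0.3325); α = Δx/Fx = (-5951/2704) / (-5951/338) = 1/8
check: Δy/Fy = (899/2704) / (899/338) = 1/8 ✓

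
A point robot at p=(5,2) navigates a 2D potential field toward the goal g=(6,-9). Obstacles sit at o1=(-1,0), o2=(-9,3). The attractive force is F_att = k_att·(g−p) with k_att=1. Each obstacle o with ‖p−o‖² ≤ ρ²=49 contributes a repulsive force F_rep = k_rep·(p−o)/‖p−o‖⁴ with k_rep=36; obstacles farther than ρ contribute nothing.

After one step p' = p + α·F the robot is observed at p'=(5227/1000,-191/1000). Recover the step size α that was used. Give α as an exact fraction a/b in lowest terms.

α = 1/5

F_att = 1·(g−p) = 1·(1,-11) = (1.0000,-11.0000)
o1: d²=40 ≤ ρ²=49; F_rep = 36·(6,2)/40² = (0.1350,0.0450)
o2: d²=197 > ρ²=49 → inactive
F = F_att + ΣF_rep = (1.1350,-10.9550)
Δp = p'−p = (0.2270,-2.1910); α = Δx/Fx = (227/1000) / (227/200) = 1/5
check: Δy/Fy = (-2191/1000) / (-2191/200) = 1/5 ✓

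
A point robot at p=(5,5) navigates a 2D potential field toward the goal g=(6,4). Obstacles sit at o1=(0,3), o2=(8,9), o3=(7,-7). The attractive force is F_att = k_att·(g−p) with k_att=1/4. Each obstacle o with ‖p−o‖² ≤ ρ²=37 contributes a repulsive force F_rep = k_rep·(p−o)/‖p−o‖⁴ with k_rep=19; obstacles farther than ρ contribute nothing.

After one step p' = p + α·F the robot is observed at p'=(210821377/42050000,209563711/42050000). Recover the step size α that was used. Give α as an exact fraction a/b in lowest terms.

F_att = 1/4·(g−p) = 1/4·(1,-1) = (0.2500,-0.2500)
o1: d²=29 ≤ ρ²=37; F_rep = 19·(5,2)/29² = (0.1130,0.0452)
o2: d²=25 ≤ ρ²=37; F_rep = 19·(-3,-4)/25² = (-0.0912,-0.1216)
o3: d²=148 > ρ²=37 → inactive
F = F_att + ΣF_rep = (0.2718,-0.3264)
Δp = p'−p = (0.0136,-0.0163); α = Δx/Fx = (571377/42050000) / (571377/2102500) = 1/20
check: Δy/Fy = (-686289/42050000) / (-686289/2102500) = 1/20 ✓

α = 1/20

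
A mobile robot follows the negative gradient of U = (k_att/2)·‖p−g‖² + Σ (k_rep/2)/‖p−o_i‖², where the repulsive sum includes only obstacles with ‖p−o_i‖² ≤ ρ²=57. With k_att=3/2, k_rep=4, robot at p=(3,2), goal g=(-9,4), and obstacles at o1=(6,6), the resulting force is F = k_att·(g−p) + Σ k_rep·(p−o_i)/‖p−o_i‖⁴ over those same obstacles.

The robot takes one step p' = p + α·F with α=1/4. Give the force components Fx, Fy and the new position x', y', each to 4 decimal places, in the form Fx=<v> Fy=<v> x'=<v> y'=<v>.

Fx=-18.0192 Fy=2.9744 x'=-1.5048 y'=2.7436

F_att = 3/2·(g−p) = 3/2·(-12,2) = (-18.0000,3.0000)
o1: d²=25 ≤ ρ²=57; F_rep = 4·(-3,-4)/25² = (-0.0192,-0.0256)
F = F_att + ΣF_rep = (-18.0192,2.9744)
p' = p + 1/4·F = (-1.5048,2.7436)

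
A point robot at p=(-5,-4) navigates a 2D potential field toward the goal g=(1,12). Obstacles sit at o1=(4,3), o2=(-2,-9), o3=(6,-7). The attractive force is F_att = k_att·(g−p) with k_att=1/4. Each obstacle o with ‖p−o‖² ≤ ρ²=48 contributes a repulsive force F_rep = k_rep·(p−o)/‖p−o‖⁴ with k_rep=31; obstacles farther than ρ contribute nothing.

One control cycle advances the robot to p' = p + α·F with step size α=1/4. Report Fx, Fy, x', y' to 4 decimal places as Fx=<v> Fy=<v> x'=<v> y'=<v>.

F_att = 1/4·(g−p) = 1/4·(6,16) = (1.5000,4.0000)
o1: d²=130 > ρ²=48 → inactive
o2: d²=34 ≤ ρ²=48; F_rep = 31·(-3,5)/34² = (-0.0804,0.1341)
o3: d²=130 > ρ²=48 → inactive
F = F_att + ΣF_rep = (1.4196,4.1341)
p' = p + 1/4·F = (-4.6451,-2.9665)

Fx=1.4196 Fy=4.1341 x'=-4.6451 y'=-2.9665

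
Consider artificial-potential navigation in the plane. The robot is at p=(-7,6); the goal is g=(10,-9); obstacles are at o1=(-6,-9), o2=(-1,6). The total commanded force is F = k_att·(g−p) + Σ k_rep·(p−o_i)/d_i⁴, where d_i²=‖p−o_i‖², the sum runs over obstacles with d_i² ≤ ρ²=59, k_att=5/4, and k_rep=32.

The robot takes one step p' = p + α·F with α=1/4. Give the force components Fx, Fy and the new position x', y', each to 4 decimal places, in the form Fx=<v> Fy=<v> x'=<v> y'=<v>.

F_att = 5/4·(g−p) = 5/4·(17,-15) = (21.2500,-18.7500)
o1: d²=226 > ρ²=59 → inactive
o2: d²=36 ≤ ρ²=59; F_rep = 32·(-6,0)/36² = (-0.1481,0.0000)
F = F_att + ΣF_rep = (21.1019,-18.7500)
p' = p + 1/4·F = (-1.7245,1.3125)

Fx=21.1019 Fy=-18.7500 x'=-1.7245 y'=1.3125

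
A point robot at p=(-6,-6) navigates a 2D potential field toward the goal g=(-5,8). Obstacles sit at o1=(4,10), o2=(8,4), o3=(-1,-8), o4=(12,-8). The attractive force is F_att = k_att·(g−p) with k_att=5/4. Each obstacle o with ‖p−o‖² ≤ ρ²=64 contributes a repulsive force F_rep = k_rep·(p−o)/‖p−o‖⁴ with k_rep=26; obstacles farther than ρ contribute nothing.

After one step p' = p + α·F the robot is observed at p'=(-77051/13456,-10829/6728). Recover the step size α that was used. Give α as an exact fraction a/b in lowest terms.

α = 1/4

F_att = 5/4·(g−p) = 5/4·(1,14) = (1.2500,17.5000)
o1: d²=356 > ρ²=64 → inactive
o2: d²=296 > ρ²=64 → inactive
o3: d²=29 ≤ ρ²=64; F_rep = 26·(-5,2)/29² = (-0.1546,0.0618)
o4: d²=328 > ρ²=64 → inactive
F = F_att + ΣF_rep = (1.0954,17.5618)
Δp = p'−p = (0.2739,4.3905); α = Δx/Fx = (3685/13456) / (3685/3364) = 1/4
check: Δy/Fy = (29539/6728) / (29539/1682) = 1/4 ✓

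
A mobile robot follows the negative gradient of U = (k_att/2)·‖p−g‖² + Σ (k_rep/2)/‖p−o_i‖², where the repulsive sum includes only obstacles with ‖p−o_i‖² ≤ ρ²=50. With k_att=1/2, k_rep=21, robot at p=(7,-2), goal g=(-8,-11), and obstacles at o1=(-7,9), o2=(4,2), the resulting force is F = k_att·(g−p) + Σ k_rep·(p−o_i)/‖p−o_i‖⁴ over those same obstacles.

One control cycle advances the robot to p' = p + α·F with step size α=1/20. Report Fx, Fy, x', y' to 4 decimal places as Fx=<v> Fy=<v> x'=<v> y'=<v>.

Fx=-7.3992 Fy=-4.6344 x'=6.6300 y'=-2.2317

F_att = 1/2·(g−p) = 1/2·(-15,-9) = (-7.5000,-4.5000)
o1: d²=317 > ρ²=50 → inactive
o2: d²=25 ≤ ρ²=50; F_rep = 21·(3,-4)/25² = (0.1008,-0.1344)
F = F_att + ΣF_rep = (-7.3992,-4.6344)
p' = p + 1/20·F = (6.6300,-2.2317)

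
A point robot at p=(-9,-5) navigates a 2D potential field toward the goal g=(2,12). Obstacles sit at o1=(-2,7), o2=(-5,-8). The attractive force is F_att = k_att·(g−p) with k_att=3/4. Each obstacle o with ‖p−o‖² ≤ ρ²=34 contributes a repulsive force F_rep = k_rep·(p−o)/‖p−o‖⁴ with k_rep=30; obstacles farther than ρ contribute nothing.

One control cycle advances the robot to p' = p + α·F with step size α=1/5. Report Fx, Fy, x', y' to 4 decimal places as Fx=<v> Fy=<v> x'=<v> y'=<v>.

Fx=8.0580 Fy=12.8940 x'=-7.3884 y'=-2.4212

F_att = 3/4·(g−p) = 3/4·(11,17) = (8.2500,12.7500)
o1: d²=193 > ρ²=34 → inactive
o2: d²=25 ≤ ρ²=34; F_rep = 30·(-4,3)/25² = (-0.1920,0.1440)
F = F_att + ΣF_rep = (8.0580,12.8940)
p' = p + 1/5·F = (-7.3884,-2.4212)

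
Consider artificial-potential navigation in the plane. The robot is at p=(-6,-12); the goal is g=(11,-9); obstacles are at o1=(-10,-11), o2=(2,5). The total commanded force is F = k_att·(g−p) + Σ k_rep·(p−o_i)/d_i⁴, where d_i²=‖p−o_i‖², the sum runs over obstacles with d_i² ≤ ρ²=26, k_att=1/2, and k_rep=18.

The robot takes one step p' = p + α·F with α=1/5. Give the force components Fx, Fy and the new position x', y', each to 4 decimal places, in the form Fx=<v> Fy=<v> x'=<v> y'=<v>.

Fx=8.7491 Fy=1.4377 x'=-4.2502 y'=-11.7125

F_att = 1/2·(g−p) = 1/2·(17,3) = (8.5000,1.5000)
o1: d²=17 ≤ ρ²=26; F_rep = 18·(4,-1)/17² = (0.2491,-0.0623)
o2: d²=353 > ρ²=26 → inactive
F = F_att + ΣF_rep = (8.7491,1.4377)
p' = p + 1/5·F = (-4.2502,-11.7125)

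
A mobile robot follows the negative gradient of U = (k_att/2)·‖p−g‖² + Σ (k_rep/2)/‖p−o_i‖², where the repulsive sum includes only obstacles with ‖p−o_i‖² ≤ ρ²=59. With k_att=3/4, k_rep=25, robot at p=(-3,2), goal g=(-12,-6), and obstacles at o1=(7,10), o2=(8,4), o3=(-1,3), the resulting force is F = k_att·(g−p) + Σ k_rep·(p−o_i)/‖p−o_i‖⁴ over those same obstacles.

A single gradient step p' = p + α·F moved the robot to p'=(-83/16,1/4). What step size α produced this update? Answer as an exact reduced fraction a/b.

α = 1/4

F_att = 3/4·(g−p) = 3/4·(-9,-8) = (-6.7500,-6.0000)
o1: d²=164 > ρ²=59 → inactive
o2: d²=125 > ρ²=59 → inactive
o3: d²=5 ≤ ρ²=59; F_rep = 25·(-2,-1)/5² = (-2.0000,-1.0000)
F = F_att + ΣF_rep = (-8.7500,-7.0000)
Δp = p'−p = (-2.1875,-1.7500); α = Δx/Fx = (-35/16) / (-35/4) = 1/4
check: Δy/Fy = (-7/4) / (-7) = 1/4 ✓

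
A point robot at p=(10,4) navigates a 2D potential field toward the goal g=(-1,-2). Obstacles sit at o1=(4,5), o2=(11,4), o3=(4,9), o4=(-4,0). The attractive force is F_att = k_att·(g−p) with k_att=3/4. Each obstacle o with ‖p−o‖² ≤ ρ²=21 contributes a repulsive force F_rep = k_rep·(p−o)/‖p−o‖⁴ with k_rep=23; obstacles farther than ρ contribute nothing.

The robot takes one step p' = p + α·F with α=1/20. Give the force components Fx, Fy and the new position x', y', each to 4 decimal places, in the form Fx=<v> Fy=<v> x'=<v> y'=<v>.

F_att = 3/4·(g−p) = 3/4·(-11,-6) = (-8.2500,-4.5000)
o1: d²=37 > ρ²=21 → inactive
o2: d²=1 ≤ ρ²=21; F_rep = 23·(-1,0)/1² = (-23.0000,0.0000)
o3: d²=61 > ρ²=21 → inactive
o4: d²=212 > ρ²=21 → inactive
F = F_att + ΣF_rep = (-31.2500,-4.5000)
p' = p + 1/20·F = (8.4375,3.7750)

Fx=-31.2500 Fy=-4.5000 x'=8.4375 y'=3.7750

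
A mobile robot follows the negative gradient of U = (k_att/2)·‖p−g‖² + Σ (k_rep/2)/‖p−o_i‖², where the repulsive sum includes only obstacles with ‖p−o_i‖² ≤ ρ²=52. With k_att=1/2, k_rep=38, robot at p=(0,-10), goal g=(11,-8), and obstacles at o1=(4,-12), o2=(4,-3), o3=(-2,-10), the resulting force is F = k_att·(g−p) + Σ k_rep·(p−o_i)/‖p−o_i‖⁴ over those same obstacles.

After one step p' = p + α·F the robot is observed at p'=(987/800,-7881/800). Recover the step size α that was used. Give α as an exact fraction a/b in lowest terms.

F_att = 1/2·(g−p) = 1/2·(11,2) = (5.5000,1.0000)
o1: d²=20 ≤ ρ²=52; F_rep = 38·(-4,2)/20² = (-0.3800,0.1900)
o2: d²=65 > ρ²=52 → inactive
o3: d²=4 ≤ ρ²=52; F_rep = 38·(2,0)/4² = (4.7500,0.0000)
F = F_att + ΣF_rep = (9.8700,1.1900)
Δp = p'−p = (1.2337,0.1487); α = Δx/Fx = (987/800) / (987/100) = 1/8
check: Δy/Fy = (119/800) / (119/100) = 1/8 ✓

α = 1/8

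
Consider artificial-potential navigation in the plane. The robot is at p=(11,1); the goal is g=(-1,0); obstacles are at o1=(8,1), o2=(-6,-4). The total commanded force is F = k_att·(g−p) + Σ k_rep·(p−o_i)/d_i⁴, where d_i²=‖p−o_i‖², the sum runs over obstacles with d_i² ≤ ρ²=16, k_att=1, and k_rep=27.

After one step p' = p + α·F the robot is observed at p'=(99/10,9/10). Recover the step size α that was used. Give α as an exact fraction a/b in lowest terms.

α = 1/10

F_att = 1·(g−p) = 1·(-12,-1) = (-12.0000,-1.0000)
o1: d²=9 ≤ ρ²=16; F_rep = 27·(3,0)/9² = (1.0000,0.0000)
o2: d²=314 > ρ²=16 → inactive
F = F_att + ΣF_rep = (-11.0000,-1.0000)
Δp = p'−p = (-1.1000,-0.1000); α = Δx/Fx = (-11/10) / (-11) = 1/10
check: Δy/Fy = (-1/10) / (-1) = 1/10 ✓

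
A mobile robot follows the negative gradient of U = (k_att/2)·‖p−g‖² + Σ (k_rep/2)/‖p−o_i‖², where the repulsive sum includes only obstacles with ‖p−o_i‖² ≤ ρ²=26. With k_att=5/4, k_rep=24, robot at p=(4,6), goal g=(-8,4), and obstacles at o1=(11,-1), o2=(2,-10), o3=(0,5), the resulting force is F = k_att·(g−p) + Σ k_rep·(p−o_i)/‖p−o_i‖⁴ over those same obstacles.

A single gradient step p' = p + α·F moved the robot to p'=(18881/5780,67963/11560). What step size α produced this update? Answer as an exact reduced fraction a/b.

α = 1/20

F_att = 5/4·(g−p) = 5/4·(-12,-2) = (-15.0000,-2.5000)
o1: d²=98 > ρ²=26 → inactive
o2: d²=260 > ρ²=26 → inactive
o3: d²=17 ≤ ρ²=26; F_rep = 24·(4,1)/17² = (0.3322,0.0830)
F = F_att + ΣF_rep = (-14.6678,-2.4170)
Δp = p'−p = (-0.7334,-0.1208); α = Δx/Fx = (-4239/5780) / (-4239/289) = 1/20
check: Δy/Fy = (-1397/11560) / (-1397/578) = 1/20 ✓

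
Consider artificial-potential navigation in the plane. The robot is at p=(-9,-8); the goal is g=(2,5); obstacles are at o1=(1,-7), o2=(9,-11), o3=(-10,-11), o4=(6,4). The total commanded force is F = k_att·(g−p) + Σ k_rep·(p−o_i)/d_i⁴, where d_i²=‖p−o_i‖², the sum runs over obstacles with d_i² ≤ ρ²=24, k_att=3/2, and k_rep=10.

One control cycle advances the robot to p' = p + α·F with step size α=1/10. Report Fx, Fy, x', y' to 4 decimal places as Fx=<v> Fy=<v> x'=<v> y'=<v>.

Fx=16.6000 Fy=19.8000 x'=-7.3400 y'=-6.0200

F_att = 3/2·(g−p) = 3/2·(11,13) = (16.5000,19.5000)
o1: d²=101 > ρ²=24 → inactive
o2: d²=333 > ρ²=24 → inactive
o3: d²=10 ≤ ρ²=24; F_rep = 10·(1,3)/10² = (0.1000,0.3000)
o4: d²=369 > ρ²=24 → inactive
F = F_att + ΣF_rep = (16.6000,19.8000)
p' = p + 1/10·F = (-7.3400,-6.0200)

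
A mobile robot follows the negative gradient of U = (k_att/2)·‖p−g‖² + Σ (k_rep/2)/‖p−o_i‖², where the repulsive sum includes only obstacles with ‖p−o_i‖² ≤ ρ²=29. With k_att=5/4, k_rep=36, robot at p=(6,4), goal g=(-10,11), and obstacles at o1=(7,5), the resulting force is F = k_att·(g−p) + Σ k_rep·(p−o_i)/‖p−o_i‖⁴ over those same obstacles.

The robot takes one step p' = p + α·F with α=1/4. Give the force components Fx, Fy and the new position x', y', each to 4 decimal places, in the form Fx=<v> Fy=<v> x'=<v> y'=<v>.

Fx=-29.0000 Fy=-0.2500 x'=-1.2500 y'=3.9375

F_att = 5/4·(g−p) = 5/4·(-16,7) = (-20.0000,8.7500)
o1: d²=2 ≤ ρ²=29; F_rep = 36·(-1,-1)/2² = (-9.0000,-9.0000)
F = F_att + ΣF_rep = (-29.0000,-0.2500)
p' = p + 1/4·F = (-1.2500,3.9375)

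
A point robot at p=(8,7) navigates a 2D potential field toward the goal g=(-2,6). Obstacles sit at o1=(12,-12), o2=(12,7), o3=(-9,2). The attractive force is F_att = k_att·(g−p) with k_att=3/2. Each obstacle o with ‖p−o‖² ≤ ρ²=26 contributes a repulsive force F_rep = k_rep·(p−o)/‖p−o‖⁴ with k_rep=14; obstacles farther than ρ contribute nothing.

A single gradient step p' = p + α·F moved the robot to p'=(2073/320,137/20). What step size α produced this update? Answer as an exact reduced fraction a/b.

α = 1/10

F_att = 3/2·(g−p) = 3/2·(-10,-1) = (-15.0000,-1.5000)
o1: d²=377 > ρ²=26 → inactive
o2: d²=16 ≤ ρ²=26; F_rep = 14·(-4,0)/16² = (-0.2188,0.0000)
o3: d²=314 > ρ²=26 → inactive
F = F_att + ΣF_rep = (-15.2188,-1.5000)
Δp = p'−p = (-1.5219,-0.1500); α = Δx/Fx = (-487/320) / (-487/32) = 1/10
check: Δy/Fy = (-3/20) / (-3/2) = 1/10 ✓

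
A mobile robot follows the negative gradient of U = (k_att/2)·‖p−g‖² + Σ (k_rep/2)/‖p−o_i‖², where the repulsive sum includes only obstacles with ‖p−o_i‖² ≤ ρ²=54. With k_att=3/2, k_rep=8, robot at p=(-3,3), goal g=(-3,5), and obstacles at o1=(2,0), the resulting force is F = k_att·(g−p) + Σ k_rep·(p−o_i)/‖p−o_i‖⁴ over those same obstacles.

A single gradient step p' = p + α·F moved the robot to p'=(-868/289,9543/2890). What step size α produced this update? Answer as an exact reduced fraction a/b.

F_att = 3/2·(g−p) = 3/2·(0,2) = (0.0000,3.0000)
o1: d²=34 ≤ ρ²=54; F_rep = 8·(-5,3)/34² = (-0.0346,0.0208)
F = F_att + ΣF_rep = (-0.0346,3.0208)
Δp = p'−p = (-0.0035,0.3021); α = Δx/Fx = (-1/289) / (-10/289) = 1/10
check: Δy/Fy = (873/2890) / (873/289) = 1/10 ✓

α = 1/10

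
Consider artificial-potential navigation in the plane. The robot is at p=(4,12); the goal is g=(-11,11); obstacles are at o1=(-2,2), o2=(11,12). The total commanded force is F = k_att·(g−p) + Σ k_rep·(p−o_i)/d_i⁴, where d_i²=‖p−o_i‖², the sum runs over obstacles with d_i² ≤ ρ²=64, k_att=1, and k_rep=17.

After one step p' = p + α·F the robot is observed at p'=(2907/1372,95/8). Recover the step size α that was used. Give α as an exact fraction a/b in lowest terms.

α = 1/8

F_att = 1·(g−p) = 1·(-15,-1) = (-15.0000,-1.0000)
o1: d²=136 > ρ²=64 → inactive
o2: d²=49 ≤ ρ²=64; F_rep = 17·(-7,0)/49² = (-0.0496,0.0000)
F = F_att + ΣF_rep = (-15.0496,-1.0000)
Δp = p'−p = (-1.8812,-0.1250); α = Δx/Fx = (-2581/1372) / (-5162/343) = 1/8
check: Δy/Fy = (-1/8) / (-1) = 1/8 ✓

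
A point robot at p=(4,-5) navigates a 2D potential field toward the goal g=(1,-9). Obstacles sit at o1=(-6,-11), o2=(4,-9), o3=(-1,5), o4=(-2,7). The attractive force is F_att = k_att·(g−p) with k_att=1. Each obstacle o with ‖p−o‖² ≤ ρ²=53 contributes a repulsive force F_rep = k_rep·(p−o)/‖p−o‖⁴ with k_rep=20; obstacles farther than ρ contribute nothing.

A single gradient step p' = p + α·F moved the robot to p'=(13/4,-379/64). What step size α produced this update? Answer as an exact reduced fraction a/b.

F_att = 1·(g−p) = 1·(-3,-4) = (-3.0000,-4.0000)
o1: d²=136 > ρ²=53 → inactive
o2: d²=16 ≤ ρ²=53; F_rep = 20·(0,4)/16² = (0.0000,0.3125)
o3: d²=125 > ρ²=53 → inactive
o4: d²=180 > ρ²=53 → inactive
F = F_att + ΣF_rep = (-3.0000,-3.6875)
Δp = p'−p = (-0.7500,-0.9219); α = Δx/Fx = (-3/4) / (-3) = 1/4
check: Δy/Fy = (-59/64) / (-59/16) = 1/4 ✓

α = 1/4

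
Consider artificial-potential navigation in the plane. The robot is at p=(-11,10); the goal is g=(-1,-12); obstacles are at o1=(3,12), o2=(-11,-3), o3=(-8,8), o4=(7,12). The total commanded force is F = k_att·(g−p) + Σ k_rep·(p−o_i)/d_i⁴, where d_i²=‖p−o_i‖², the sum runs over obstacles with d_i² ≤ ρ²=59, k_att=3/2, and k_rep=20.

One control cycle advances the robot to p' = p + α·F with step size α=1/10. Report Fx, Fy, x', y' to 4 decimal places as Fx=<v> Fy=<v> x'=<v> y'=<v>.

Fx=14.6450 Fy=-32.7633 x'=-9.5355 y'=6.7237

F_att = 3/2·(g−p) = 3/2·(10,-22) = (15.0000,-33.0000)
o1: d²=200 > ρ²=59 → inactive
o2: d²=169 > ρ²=59 → inactive
o3: d²=13 ≤ ρ²=59; F_rep = 20·(-3,2)/13² = (-0.3550,0.2367)
o4: d²=328 > ρ²=59 → inactive
F = F_att + ΣF_rep = (14.6450,-32.7633)
p' = p + 1/10·F = (-9.5355,6.7237)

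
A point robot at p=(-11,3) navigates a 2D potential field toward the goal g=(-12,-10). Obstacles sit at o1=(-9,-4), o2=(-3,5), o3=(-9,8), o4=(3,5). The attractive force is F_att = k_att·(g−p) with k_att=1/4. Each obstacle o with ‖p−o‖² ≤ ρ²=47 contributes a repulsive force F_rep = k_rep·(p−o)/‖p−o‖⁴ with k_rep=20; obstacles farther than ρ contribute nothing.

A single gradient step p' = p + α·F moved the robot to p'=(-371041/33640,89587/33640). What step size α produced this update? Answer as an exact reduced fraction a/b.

α = 1/10

F_att = 1/4·(g−p) = 1/4·(-1,-13) = (-0.2500,-3.2500)
o1: d²=53 > ρ²=47 → inactive
o2: d²=68 > ρ²=47 → inactive
o3: d²=29 ≤ ρ²=47; F_rep = 20·(-2,-5)/29² = (-0.0476,-0.1189)
o4: d²=200 > ρ²=47 → inactive
F = F_att + ΣF_rep = (-0.2976,-3.3689)
Δp = p'−p = (-0.0298,-0.3369); α = Δx/Fx = (-1001/33640) / (-1001/3364) = 1/10
check: Δy/Fy = (-11333/33640) / (-11333/3364) = 1/10 ✓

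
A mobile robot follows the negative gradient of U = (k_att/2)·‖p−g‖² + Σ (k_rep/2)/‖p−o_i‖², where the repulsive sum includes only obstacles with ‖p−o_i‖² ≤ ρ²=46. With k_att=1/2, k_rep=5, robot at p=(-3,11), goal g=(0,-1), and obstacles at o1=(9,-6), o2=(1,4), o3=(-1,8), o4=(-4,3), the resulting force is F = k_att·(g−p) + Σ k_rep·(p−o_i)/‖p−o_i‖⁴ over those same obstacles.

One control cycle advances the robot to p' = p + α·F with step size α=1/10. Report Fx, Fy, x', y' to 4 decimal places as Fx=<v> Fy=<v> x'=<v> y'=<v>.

F_att = 1/2·(g−p) = 1/2·(3,-12) = (1.5000,-6.0000)
o1: d²=433 > ρ²=46 → inactive
o2: d²=65 > ρ²=46 → inactive
o3: d²=13 ≤ ρ²=46; F_rep = 5·(-2,3)/13² = (-0.0592,0.0888)
o4: d²=65 > ρ²=46 → inactive
F = F_att + ΣF_rep = (1.4408,-5.9112)
p' = p + 1/10·F = (-2.8559,10.4089)

Fx=1.4408 Fy=-5.9112 x'=-2.8559 y'=10.4089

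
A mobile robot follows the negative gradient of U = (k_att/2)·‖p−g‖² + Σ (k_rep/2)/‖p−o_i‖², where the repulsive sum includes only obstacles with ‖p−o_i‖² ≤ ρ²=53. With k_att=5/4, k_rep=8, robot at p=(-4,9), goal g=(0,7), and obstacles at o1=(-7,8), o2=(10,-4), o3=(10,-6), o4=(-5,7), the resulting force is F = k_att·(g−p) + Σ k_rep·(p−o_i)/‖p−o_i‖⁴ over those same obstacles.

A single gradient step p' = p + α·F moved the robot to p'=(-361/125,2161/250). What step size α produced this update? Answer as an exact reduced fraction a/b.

F_att = 5/4·(g−p) = 5/4·(4,-2) = (5.0000,-2.5000)
o1: d²=10 ≤ ρ²=53; F_rep = 8·(3,1)/10² = (0.2400,0.0800)
o2: d²=365 > ρ²=53 → inactive
o3: d²=421 > ρ²=53 → inactive
o4: d²=5 ≤ ρ²=53; F_rep = 8·(1,2)/5² = (0.3200,0.6400)
F = F_att + ΣF_rep = (5.5600,-1.7800)
Δp = p'−p = (1.1120,-0.3560); α = Δx/Fx = (139/125) / (139/25) = 1/5
check: Δy/Fy = (-89/250) / (-89/50) = 1/5 ✓

α = 1/5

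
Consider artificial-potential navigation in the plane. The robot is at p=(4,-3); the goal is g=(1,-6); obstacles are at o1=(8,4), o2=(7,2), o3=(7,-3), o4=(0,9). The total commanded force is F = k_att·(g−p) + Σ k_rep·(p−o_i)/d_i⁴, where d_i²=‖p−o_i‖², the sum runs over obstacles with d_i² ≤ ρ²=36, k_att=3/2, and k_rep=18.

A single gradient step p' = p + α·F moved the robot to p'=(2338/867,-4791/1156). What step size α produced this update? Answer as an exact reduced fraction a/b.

F_att = 3/2·(g−p) = 3/2·(-3,-3) = (-4.5000,-4.5000)
o1: d²=65 > ρ²=36 → inactive
o2: d²=34 ≤ ρ²=36; F_rep = 18·(-3,-5)/34² = (-0.0467,-0.0779)
o3: d²=9 ≤ ρ²=36; F_rep = 18·(-3,0)/9² = (-0.6667,0.0000)
o4: d²=160 > ρ²=36 → inactive
F = F_att + ΣF_rep = (-5.2134,-4.5779)
Δp = p'−p = (-1.3033,-1.1445); α = Δx/Fx = (-1130/867) / (-4520/867) = 1/4
check: Δy/Fy = (-1323/1156) / (-1323/289) = 1/4 ✓

α = 1/4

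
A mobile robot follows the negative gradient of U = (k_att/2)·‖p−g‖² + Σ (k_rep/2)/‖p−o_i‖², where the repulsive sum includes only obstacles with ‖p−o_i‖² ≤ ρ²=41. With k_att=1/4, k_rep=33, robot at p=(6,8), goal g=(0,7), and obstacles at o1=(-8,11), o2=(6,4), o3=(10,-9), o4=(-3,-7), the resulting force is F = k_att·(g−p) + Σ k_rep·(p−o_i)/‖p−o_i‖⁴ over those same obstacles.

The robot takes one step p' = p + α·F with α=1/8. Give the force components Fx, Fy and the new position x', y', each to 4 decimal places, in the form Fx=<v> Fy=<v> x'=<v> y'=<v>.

Fx=-1.5000 Fy=0.2656 x'=5.8125 y'=8.0332

F_att = 1/4·(g−p) = 1/4·(-6,-1) = (-1.5000,-0.2500)
o1: d²=205 > ρ²=41 → inactive
o2: d²=16 ≤ ρ²=41; F_rep = 33·(0,4)/16² = (0.0000,0.5156)
o3: d²=305 > ρ²=41 → inactive
o4: d²=306 > ρ²=41 → inactive
F = F_att + ΣF_rep = (-1.5000,0.2656)
p' = p + 1/8·F = (5.8125,8.0332)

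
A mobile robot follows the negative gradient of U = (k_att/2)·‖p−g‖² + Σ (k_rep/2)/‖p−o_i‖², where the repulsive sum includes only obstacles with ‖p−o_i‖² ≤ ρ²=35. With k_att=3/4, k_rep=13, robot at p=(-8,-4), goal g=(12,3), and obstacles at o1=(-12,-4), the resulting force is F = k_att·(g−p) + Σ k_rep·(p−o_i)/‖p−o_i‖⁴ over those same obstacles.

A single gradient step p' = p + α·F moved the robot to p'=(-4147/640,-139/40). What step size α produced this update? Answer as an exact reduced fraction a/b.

F_att = 3/4·(g−p) = 3/4·(20,7) = (15.0000,5.2500)
o1: d²=16 ≤ ρ²=35; F_rep = 13·(4,0)/16² = (0.2031,0.0000)
F = F_att + ΣF_rep = (15.2031,5.2500)
Δp = p'−p = (1.5203,0.5250); α = Δx/Fx = (973/640) / (973/64) = 1/10
check: Δy/Fy = (21/40) / (21/4) = 1/10 ✓

α = 1/10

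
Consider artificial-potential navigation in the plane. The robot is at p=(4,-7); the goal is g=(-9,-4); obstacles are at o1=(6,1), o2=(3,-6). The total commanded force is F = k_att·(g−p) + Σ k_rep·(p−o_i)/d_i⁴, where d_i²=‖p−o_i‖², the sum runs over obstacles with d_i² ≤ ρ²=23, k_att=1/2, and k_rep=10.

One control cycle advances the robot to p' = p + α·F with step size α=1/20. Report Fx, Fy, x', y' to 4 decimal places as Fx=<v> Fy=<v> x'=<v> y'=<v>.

F_att = 1/2·(g−p) = 1/2·(-13,3) = (-6.5000,1.5000)
o1: d²=68 > ρ²=23 → inactive
o2: d²=2 ≤ ρ²=23; F_rep = 10·(1,-1)/2² = (2.5000,-2.5000)
F = F_att + ΣF_rep = (-4.0000,-1.0000)
p' = p + 1/20·F = (3.8000,-7.0500)

Fx=-4.0000 Fy=-1.0000 x'=3.8000 y'=-7.0500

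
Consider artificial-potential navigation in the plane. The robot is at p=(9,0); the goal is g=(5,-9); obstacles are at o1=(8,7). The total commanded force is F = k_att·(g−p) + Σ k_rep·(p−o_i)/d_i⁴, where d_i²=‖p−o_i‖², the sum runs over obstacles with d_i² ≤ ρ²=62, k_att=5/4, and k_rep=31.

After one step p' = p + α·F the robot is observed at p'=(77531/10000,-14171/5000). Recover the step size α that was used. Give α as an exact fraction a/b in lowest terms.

α = 1/4

F_att = 5/4·(g−p) = 5/4·(-4,-9) = (-5.0000,-11.2500)
o1: d²=50 ≤ ρ²=62; F_rep = 31·(1,-7)/50² = (0.0124,-0.0868)
F = F_att + ΣF_rep = (-4.9876,-11.3368)
Δp = p'−p = (-1.2469,-2.8342); α = Δx/Fx = (-12469/10000) / (-12469/2500) = 1/4
check: Δy/Fy = (-14171/5000) / (-14171/1250) = 1/4 ✓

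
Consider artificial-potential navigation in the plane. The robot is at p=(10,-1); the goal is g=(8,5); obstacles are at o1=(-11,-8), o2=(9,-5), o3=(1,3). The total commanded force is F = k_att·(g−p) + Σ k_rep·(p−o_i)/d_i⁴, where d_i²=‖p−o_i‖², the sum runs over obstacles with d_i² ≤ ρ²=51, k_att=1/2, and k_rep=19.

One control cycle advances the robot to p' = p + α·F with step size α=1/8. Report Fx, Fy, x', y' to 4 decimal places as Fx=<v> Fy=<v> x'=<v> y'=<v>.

Fx=-0.9343 Fy=3.2630 x'=9.8832 y'=-0.5921

F_att = 1/2·(g−p) = 1/2·(-2,6) = (-1.0000,3.0000)
o1: d²=490 > ρ²=51 → inactive
o2: d²=17 ≤ ρ²=51; F_rep = 19·(1,4)/17² = (0.0657,0.2630)
o3: d²=97 > ρ²=51 → inactive
F = F_att + ΣF_rep = (-0.9343,3.2630)
p' = p + 1/8·F = (9.8832,-0.5921)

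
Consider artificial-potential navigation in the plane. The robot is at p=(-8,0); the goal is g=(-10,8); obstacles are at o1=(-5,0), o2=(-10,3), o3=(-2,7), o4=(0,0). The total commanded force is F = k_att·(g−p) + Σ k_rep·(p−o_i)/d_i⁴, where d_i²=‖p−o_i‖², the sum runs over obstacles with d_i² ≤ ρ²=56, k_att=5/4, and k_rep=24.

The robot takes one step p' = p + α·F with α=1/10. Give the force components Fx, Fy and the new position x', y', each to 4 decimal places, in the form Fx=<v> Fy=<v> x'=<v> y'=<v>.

Fx=-3.1049 Fy=9.5740 x'=-8.3105 y'=0.9574

F_att = 5/4·(g−p) = 5/4·(-2,8) = (-2.5000,10.0000)
o1: d²=9 ≤ ρ²=56; F_rep = 24·(-3,0)/9² = (-0.8889,0.0000)
o2: d²=13 ≤ ρ²=56; F_rep = 24·(2,-3)/13² = (0.2840,-0.4260)
o3: d²=85 > ρ²=56 → inactive
o4: d²=64 > ρ²=56 → inactive
F = F_att + ΣF_rep = (-3.1049,9.5740)
p' = p + 1/10·F = (-8.3105,0.9574)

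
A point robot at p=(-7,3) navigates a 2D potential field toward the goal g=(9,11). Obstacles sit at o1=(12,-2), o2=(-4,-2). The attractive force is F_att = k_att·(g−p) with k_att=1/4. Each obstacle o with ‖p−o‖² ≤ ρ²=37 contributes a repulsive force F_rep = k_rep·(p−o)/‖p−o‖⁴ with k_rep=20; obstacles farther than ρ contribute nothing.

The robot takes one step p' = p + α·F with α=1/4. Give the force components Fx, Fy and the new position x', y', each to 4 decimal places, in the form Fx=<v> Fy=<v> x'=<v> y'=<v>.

F_att = 1/4·(g−p) = 1/4·(16,8) = (4.0000,2.0000)
o1: d²=386 > ρ²=37 → inactive
o2: d²=34 ≤ ρ²=37; F_rep = 20·(-3,5)/34² = (-0.0519,0.0865)
F = F_att + ΣF_rep = (3.9481,2.0865)
p' = p + 1/4·F = (-6.0130,3.5216)

Fx=3.9481 Fy=2.0865 x'=-6.0130 y'=3.5216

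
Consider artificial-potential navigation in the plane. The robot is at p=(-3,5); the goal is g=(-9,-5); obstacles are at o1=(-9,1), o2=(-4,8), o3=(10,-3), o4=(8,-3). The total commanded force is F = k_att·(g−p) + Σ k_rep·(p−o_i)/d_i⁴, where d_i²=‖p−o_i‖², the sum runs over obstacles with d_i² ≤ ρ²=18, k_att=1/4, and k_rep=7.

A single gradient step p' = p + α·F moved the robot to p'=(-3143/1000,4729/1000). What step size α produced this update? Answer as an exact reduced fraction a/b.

α = 1/10

F_att = 1/4·(g−p) = 1/4·(-6,-10) = (-1.5000,-2.5000)
o1: d²=52 > ρ²=18 → inactive
o2: d²=10 ≤ ρ²=18; F_rep = 7·(1,-3)/10² = (0.0700,-0.2100)
o3: d²=233 > ρ²=18 → inactive
o4: d²=185 > ρ²=18 → inactive
F = F_att + ΣF_rep = (-1.4300,-2.7100)
Δp = p'−p = (-0.1430,-0.2710); α = Δx/Fx = (-143/1000) / (-143/100) = 1/10
check: Δy/Fy = (-271/1000) / (-271/100) = 1/10 ✓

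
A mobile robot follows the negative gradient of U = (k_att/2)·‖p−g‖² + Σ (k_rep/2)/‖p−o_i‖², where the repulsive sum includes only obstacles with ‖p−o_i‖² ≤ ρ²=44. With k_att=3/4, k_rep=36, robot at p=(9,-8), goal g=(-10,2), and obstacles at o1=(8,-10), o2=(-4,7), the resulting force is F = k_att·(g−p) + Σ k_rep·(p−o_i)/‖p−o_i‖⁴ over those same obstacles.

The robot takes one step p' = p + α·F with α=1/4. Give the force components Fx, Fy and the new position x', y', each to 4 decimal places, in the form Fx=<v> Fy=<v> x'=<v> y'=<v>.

Fx=-12.8100 Fy=10.3800 x'=5.7975 y'=-5.4050

F_att = 3/4·(g−p) = 3/4·(-19,10) = (-14.2500,7.5000)
o1: d²=5 ≤ ρ²=44; F_rep = 36·(1,2)/5² = (1.4400,2.8800)
o2: d²=394 > ρ²=44 → inactive
F = F_att + ΣF_rep = (-12.8100,10.3800)
p' = p + 1/4·F = (5.7975,-5.4050)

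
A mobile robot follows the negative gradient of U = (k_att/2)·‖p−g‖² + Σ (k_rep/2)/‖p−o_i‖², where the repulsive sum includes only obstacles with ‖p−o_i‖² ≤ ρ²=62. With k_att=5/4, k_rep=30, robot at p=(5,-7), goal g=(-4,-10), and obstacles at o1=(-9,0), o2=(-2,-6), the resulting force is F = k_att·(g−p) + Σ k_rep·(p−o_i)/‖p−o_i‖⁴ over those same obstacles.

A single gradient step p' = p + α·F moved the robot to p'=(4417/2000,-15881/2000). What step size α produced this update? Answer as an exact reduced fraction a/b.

F_att = 5/4·(g−p) = 5/4·(-9,-3) = (-11.2500,-3.7500)
o1: d²=245 > ρ²=62 → inactive
o2: d²=50 ≤ ρ²=62; F_rep = 30·(7,-1)/50² = (0.0840,-0.0120)
F = F_att + ΣF_rep = (-11.1660,-3.7620)
Δp = p'−p = (-2.7915,-0.9405); α = Δx/Fx = (-5583/2000) / (-5583/500) = 1/4
check: Δy/Fy = (-1881/2000) / (-1881/500) = 1/4 ✓

α = 1/4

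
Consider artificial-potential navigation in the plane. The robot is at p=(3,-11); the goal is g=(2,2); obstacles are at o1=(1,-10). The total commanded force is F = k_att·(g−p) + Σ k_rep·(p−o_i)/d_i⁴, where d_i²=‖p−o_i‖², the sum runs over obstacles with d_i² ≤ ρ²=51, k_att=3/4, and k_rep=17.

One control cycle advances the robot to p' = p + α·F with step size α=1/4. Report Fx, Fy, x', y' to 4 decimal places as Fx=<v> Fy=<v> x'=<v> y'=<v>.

Fx=0.6100 Fy=9.0700 x'=3.1525 y'=-8.7325

F_att = 3/4·(g−p) = 3/4·(-1,13) = (-0.7500,9.7500)
o1: d²=5 ≤ ρ²=51; F_rep = 17·(2,-1)/5² = (1.3600,-0.6800)
F = F_att + ΣF_rep = (0.6100,9.0700)
p' = p + 1/4·F = (3.1525,-8.7325)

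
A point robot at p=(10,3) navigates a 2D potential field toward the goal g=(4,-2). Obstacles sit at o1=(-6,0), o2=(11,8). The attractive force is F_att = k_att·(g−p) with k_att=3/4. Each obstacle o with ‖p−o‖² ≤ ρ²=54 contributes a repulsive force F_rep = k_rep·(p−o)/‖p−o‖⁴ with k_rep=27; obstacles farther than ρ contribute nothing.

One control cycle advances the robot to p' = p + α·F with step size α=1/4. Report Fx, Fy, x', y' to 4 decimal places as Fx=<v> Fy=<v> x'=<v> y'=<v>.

Fx=-4.5399 Fy=-3.9497 x'=8.8650 y'=2.0126

F_att = 3/4·(g−p) = 3/4·(-6,-5) = (-4.5000,-3.7500)
o1: d²=265 > ρ²=54 → inactive
o2: d²=26 ≤ ρ²=54; F_rep = 27·(-1,-5)/26² = (-0.0399,-0.1997)
F = F_att + ΣF_rep = (-4.5399,-3.9497)
p' = p + 1/4·F = (8.8650,2.0126)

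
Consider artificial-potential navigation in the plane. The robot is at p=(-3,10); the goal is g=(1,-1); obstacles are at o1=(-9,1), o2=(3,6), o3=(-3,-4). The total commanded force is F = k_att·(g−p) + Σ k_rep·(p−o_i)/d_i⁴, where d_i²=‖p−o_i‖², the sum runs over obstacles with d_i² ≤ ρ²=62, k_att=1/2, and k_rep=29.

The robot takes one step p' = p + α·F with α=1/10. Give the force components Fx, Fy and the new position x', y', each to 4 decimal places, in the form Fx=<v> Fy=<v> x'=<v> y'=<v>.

F_att = 1/2·(g−p) = 1/2·(4,-11) = (2.0000,-5.5000)
o1: d²=117 > ρ²=62 → inactive
o2: d²=52 ≤ ρ²=62; F_rep = 29·(-6,4)/52² = (-0.0643,0.0429)
o3: d²=196 > ρ²=62 → inactive
F = F_att + ΣF_rep = (1.9357,-5.4571)
p' = p + 1/10·F = (-2.8064,9.4543)

Fx=1.9357 Fy=-5.4571 x'=-2.8064 y'=9.4543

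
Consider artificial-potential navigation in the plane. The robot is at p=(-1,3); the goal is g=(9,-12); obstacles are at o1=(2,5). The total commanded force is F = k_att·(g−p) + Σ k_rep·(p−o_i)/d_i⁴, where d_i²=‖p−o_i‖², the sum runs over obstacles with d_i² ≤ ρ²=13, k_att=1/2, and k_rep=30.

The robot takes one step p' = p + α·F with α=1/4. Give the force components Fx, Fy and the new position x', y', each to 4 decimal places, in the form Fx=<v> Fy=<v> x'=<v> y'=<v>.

Fx=4.4675 Fy=-7.8550 x'=0.1169 y'=1.0362

F_att = 1/2·(g−p) = 1/2·(10,-15) = (5.0000,-7.5000)
o1: d²=13 ≤ ρ²=13; F_rep = 30·(-3,-2)/13² = (-0.5325,-0.3550)
F = F_att + ΣF_rep = (4.4675,-7.8550)
p' = p + 1/4·F = (0.1169,1.0362)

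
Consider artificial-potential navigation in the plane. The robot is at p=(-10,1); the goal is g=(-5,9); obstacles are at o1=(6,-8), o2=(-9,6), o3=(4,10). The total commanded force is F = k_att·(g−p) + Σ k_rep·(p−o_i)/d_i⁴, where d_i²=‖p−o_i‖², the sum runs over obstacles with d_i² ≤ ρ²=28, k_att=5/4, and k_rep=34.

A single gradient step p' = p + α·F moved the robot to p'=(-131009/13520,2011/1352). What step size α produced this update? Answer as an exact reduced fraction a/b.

α = 1/20

F_att = 5/4·(g−p) = 5/4·(5,8) = (6.2500,10.0000)
o1: d²=337 > ρ²=28 → inactive
o2: d²=26 ≤ ρ²=28; F_rep = 34·(-1,-5)/26² = (-0.0503,-0.2515)
o3: d²=277 > ρ²=28 → inactive
F = F_att + ΣF_rep = (6.1997,9.7485)
Δp = p'−p = (0.3100,0.4874); α = Δx/Fx = (4191/13520) / (4191/676) = 1/20
check: Δy/Fy = (659/1352) / (3295/338) = 1/20 ✓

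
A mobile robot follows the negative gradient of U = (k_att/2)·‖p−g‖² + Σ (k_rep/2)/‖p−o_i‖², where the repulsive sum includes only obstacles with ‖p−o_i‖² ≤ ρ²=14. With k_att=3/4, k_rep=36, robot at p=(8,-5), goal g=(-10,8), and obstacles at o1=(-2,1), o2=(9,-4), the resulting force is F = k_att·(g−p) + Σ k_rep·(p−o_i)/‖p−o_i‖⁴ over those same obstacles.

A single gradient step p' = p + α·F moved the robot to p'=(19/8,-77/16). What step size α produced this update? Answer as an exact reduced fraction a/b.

F_att = 3/4·(g−p) = 3/4·(-18,13) = (-13.5000,9.7500)
o1: d²=136 > ρ²=14 → inactive
o2: d²=2 ≤ ρ²=14; F_rep = 36·(-1,-1)/2² = (-9.0000,-9.0000)
F = F_att + ΣF_rep = (-22.5000,0.7500)
Δp = p'−p = (-5.6250,0.1875); α = Δx/Fx = (-45/8) / (-45/2) = 1/4
check: Δy/Fy = (3/16) / (3/4) = 1/4 ✓

α = 1/4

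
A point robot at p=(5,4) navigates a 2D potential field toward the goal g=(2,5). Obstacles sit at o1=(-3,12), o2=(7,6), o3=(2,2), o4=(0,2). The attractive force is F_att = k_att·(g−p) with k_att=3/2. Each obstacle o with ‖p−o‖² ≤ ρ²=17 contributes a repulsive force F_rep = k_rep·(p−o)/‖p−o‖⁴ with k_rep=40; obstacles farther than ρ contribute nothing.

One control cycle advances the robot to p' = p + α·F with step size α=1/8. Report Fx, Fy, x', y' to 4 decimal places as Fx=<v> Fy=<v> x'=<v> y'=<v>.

Fx=-5.0399 Fy=0.7234 x'=4.3700 y'=4.0904

F_att = 3/2·(g−p) = 3/2·(-3,1) = (-4.5000,1.5000)
o1: d²=128 > ρ²=17 → inactive
o2: d²=8 ≤ ρ²=17; F_rep = 40·(-2,-2)/8² = (-1.2500,-1.2500)
o3: d²=13 ≤ ρ²=17; F_rep = 40·(3,2)/13² = (0.7101,0.4734)
o4: d²=29 > ρ²=17 → inactive
F = F_att + ΣF_rep = (-5.0399,0.7234)
p' = p + 1/8·F = (4.3700,4.0904)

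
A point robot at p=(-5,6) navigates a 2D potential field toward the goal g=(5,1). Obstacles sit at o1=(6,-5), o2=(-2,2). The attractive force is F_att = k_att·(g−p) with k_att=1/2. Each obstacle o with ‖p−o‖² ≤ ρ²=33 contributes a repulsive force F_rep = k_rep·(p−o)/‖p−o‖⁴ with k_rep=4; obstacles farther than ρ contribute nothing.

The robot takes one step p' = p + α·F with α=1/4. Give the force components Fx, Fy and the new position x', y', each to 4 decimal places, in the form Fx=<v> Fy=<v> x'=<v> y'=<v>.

F_att = 1/2·(g−p) = 1/2·(10,-5) = (5.0000,-2.5000)
o1: d²=242 > ρ²=33 → inactive
o2: d²=25 ≤ ρ²=33; F_rep = 4·(-3,4)/25² = (-0.0192,0.0256)
F = F_att + ΣF_rep = (4.9808,-2.4744)
p' = p + 1/4·F = (-3.7548,5.3814)

Fx=4.9808 Fy=-2.4744 x'=-3.7548 y'=5.3814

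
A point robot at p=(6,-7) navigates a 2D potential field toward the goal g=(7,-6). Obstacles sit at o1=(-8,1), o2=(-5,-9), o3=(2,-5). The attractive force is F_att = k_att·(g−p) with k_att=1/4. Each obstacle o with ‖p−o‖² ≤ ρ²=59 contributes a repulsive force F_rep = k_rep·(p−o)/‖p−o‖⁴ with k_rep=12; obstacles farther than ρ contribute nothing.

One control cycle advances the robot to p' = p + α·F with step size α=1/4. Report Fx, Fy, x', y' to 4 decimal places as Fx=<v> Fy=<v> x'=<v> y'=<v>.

Fx=0.3700 Fy=0.1900 x'=6.0925 y'=-6.9525

F_att = 1/4·(g−p) = 1/4·(1,1) = (0.2500,0.2500)
o1: d²=260 > ρ²=59 → inactive
o2: d²=125 > ρ²=59 → inactive
o3: d²=20 ≤ ρ²=59; F_rep = 12·(4,-2)/20² = (0.1200,-0.0600)
F = F_att + ΣF_rep = (0.3700,0.1900)
p' = p + 1/4·F = (6.0925,-6.9525)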